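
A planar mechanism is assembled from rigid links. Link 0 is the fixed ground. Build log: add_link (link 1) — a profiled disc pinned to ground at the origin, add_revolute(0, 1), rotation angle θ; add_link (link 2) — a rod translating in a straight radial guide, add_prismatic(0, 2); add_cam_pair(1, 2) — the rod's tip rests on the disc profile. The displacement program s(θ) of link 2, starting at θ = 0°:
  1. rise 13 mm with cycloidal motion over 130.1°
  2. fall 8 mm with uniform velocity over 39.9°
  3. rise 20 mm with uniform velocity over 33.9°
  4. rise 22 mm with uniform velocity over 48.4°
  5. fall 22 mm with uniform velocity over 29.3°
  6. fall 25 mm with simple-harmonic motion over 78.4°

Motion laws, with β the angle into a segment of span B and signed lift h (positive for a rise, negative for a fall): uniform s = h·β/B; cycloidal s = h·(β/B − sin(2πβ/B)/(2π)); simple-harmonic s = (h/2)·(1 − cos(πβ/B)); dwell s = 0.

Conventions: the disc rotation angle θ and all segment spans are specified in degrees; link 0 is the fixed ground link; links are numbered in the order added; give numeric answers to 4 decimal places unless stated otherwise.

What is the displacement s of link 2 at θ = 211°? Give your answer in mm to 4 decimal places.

seg 1 [0°–130.1°] cycloidal, h=13: full span → s += 13 → s = 13.0000
seg 2 [130.1°–170°] uniform, h=-8: full span → s += -8 → s = 5.0000
seg 3 [170°–203.9°] uniform, h=20: full span → s += 20 → s = 25.0000
seg 4 [203.9°–252.3°] uniform, h=22: θ=211° here. β=7.1, B=48.4. 22·7.1/48.4 = 3.2273 → s = 28.2273

28.2273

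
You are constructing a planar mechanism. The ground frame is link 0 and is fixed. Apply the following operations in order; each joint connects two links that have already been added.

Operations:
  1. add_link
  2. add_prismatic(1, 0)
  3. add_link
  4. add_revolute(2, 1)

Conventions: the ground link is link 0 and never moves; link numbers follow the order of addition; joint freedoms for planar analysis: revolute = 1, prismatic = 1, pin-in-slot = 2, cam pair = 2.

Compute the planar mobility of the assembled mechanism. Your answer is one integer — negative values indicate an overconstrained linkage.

L=1 J1=0 J2=0
add link → L=2 J1=0 J2=0
P@1,0 dof=1 J1 → L=2 J1=1 J2=0
add link → L=3 J1=1 J2=0
R@2,1 dof=1 J1 → L=3 J1=2 J2=0
M=3(L−1)−2J1−J2=3·2−2·2−0=2

M = 2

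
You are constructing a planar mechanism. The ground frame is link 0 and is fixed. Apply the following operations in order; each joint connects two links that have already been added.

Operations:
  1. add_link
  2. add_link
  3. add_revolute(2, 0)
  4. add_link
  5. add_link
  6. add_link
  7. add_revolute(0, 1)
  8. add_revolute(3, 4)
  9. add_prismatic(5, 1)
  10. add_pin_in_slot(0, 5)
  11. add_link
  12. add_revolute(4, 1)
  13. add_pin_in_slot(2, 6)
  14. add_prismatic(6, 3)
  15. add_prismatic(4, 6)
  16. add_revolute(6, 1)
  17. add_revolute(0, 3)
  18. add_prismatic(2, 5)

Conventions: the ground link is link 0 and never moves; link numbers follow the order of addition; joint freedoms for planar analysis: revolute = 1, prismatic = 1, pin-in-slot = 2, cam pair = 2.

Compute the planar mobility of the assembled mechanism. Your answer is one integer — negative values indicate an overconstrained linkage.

link 0 = ground. State L|J1|J2 = 1|0|0
+link1  2|0|0
+link2  3|0|0
R(2,0) f=1→J1  3|1|0
+link3  4|1|0
+link4  5|1|0
+link5  6|1|0
R(0,1) f=1→J1  6|2|0
R(3,4) f=1→J1  6|3|0
P(5,1) f=1→J1  6|4|0
PS(0,5) f=2→J2  6|4|1
+link6  7|4|1
R(4,1) f=1→J1  7|5|1
PS(2,6) f=2→J2  7|5|2
P(6,3) f=1→J1  7|6|2
P(4,6) f=1→J1  7|7|2
R(6,1) f=1→J1  7|8|2
R(0,3) f=1→J1  7|9|2
P(2,5) f=1→J1  7|10|2
M = 3(7−1)−2·10−2 = 18−20−2 = -4

M = -4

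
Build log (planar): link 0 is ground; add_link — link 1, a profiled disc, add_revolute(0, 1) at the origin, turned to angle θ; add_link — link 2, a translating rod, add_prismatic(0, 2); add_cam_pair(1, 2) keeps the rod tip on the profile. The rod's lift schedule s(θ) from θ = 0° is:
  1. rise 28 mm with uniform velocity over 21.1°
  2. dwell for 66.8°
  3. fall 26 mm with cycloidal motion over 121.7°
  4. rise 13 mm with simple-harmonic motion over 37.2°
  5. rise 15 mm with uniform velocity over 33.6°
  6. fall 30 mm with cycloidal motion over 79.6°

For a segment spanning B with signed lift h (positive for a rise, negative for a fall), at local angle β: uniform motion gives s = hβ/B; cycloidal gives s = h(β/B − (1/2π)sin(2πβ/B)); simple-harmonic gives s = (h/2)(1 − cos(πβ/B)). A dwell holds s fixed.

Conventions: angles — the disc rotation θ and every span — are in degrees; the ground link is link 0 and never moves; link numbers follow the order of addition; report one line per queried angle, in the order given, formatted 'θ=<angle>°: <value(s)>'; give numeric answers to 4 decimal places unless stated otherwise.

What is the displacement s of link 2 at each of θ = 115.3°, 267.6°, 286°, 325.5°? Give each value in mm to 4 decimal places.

seg 1 [0°–21.1°] uniform, h=28: full span → s += 28 → s = 28.0000
seg 2 [21.1°–87.9°] dwell: s stays 28.0000
seg 3 [87.9°–209.6°] cycloidal, h=-26: θ=115.3° here. β=27.4, B=121.7. -26·(0.2251 − sin(2π·0.2251)/(2π)) = -1.7661 → s = 26.2339
seg 3 [87.9°–209.6°] cycloidal, h=-26: full span → s += -26 → s = 2.0000
seg 4 [209.6°–246.8°] simple-harmonic, h=13: full span → s += 13 → s = 15.0000
seg 5 [246.8°–280.4°] uniform, h=15: θ=267.6° here. β=20.8, B=33.6. 15·20.8/33.6 = 9.2857 → s = 24.2857
seg 5 [246.8°–280.4°] uniform, h=15: full span → s += 15 → s = 30.0000
seg 6 [280.4°–360°] cycloidal, h=-30: θ=286° here. β=5.6, B=79.6. -30·(0.0704 − sin(2π·0.0704)/(2π)) = -0.0681 → s = 29.9319
seg 6 [280.4°–360°] cycloidal, h=-30: θ=325.5° here. β=45.1, B=79.6. -30·(0.5666 − sin(2π·0.5666)/(2π)) = -18.9372 → s = 11.0628

θ=115.3°: 26.2339
θ=267.6°: 24.2857
θ=286°: 29.9319
θ=325.5°: 11.0628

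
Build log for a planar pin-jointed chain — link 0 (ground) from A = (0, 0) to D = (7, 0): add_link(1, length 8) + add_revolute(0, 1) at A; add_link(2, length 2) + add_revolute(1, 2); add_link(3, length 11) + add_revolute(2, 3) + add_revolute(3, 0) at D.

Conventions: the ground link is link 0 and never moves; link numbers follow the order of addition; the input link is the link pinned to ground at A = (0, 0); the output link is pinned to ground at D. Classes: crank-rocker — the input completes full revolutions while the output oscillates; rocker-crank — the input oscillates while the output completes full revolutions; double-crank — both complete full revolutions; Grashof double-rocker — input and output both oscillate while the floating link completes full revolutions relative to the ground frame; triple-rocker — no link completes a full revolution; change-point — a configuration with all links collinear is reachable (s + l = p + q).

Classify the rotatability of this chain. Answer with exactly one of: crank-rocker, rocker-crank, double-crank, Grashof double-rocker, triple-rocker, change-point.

lengths: ground=7, input=8, coupler=2, output=11
sorted: s=2 (shortest), l=11 (longest), p+q=15
s + l = 13 vs p + q = 15
s + l < p + q (Grashof) with shortest = coupler link → Grashof double-rocker

Grashof double-rocker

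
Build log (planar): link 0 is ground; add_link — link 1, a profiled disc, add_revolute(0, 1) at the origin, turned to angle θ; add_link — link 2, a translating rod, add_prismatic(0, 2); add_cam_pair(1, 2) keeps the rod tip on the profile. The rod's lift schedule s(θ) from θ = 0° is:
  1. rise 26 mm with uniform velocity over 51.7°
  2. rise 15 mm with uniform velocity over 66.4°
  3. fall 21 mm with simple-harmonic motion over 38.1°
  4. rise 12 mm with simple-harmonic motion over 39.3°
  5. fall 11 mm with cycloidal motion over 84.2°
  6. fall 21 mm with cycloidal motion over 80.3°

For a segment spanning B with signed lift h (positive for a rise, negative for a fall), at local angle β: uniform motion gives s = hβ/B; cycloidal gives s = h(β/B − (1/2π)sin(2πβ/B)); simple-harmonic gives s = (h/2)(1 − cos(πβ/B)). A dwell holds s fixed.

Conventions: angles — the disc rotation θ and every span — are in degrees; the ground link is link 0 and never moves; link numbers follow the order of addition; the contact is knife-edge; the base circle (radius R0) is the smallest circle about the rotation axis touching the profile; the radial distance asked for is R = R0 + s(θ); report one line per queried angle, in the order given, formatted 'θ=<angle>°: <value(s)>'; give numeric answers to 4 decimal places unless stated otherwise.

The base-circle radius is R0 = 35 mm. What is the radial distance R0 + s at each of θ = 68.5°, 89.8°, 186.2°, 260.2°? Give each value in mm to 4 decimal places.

seg 1 [0°–51.7°] uniform, h=26: full span → s += 26 → s = 26.0000
seg 2 [51.7°–118.1°] uniform, h=15: θ=68.5° here. β=16.8, B=66.4. 15·16.8/66.4 = 3.7952 → s = 29.7952
seg 2 [51.7°–118.1°] uniform, h=15: θ=89.8° here. β=38.1, B=66.4. 15·38.1/66.4 = 8.6069 → s = 34.6069
seg 2 [51.7°–118.1°] uniform, h=15: full span → s += 15 → s = 41.0000
seg 3 [118.1°–156.2°] simple-harmonic, h=-21: full span → s += -21 → s = 20.0000
seg 4 [156.2°–195.5°] simple-harmonic, h=12: θ=186.2° here. β=30, B=39.3. 12/2·(1 − cos(π·0.7634)) = 10.4169 → s = 30.4169
seg 4 [156.2°–195.5°] simple-harmonic, h=12: full span → s += 12 → s = 32.0000
seg 5 [195.5°–279.7°] cycloidal, h=-11: θ=260.2° here. β=64.7, B=84.2. -11·(0.7684 − sin(2π·0.7684)/(2π)) = -10.1915 → s = 21.8085
θ=68.5°: R = R0 + s = 35 + 29.7952 = 64.7952
θ=89.8°: R = R0 + s = 35 + 34.6069 = 69.6069
θ=186.2°: R = R0 + s = 35 + 30.4169 = 65.4169
θ=260.2°: R = R0 + s = 35 + 21.8085 = 56.8085

θ=68.5°: 64.7952
θ=89.8°: 69.6069
θ=186.2°: 65.4169
θ=260.2°: 56.8085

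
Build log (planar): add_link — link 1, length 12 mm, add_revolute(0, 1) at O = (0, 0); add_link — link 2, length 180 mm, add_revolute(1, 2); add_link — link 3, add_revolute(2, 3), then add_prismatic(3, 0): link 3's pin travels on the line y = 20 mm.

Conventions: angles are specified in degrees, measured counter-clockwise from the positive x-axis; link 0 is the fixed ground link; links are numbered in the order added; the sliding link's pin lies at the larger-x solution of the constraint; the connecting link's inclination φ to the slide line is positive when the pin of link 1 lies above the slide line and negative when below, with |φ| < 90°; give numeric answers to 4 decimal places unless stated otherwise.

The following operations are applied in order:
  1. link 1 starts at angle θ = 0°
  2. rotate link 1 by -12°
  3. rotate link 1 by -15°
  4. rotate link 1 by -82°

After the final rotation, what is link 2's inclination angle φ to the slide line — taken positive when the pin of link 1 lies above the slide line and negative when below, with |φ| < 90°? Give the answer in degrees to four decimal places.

geometry: r = 12 mm, L = 180 mm, e = 20 mm; θ starts at 0°
rotate link 1 by -12°: θ ← 0° -12° = -12°
rotate link 1 by -15°: θ ← -12° -15° = -27°
rotate link 1 by -82°: θ ← -27° -82° = -109°
h = r sin θ − e = -11.346223 − 20 = -31.346223
sin φ = h / L = -31.346223 / 180 = -0.17414568
φ = arcsin(-0.17414568) = -10.028946°

-10.0289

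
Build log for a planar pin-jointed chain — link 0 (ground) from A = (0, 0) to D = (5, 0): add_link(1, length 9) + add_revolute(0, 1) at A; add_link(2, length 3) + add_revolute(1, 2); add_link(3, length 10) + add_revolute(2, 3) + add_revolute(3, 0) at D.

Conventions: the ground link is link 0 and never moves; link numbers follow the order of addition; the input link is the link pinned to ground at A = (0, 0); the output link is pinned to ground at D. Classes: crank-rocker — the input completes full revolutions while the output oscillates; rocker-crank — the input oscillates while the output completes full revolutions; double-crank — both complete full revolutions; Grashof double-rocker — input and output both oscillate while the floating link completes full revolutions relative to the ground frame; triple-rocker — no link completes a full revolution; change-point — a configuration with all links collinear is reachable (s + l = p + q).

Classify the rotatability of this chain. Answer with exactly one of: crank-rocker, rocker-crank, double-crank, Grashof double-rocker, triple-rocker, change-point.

lengths: ground=5, input=9, coupler=3, output=10
sorted: s=3 (shortest), l=10 (longest), p+q=14
s + l = 13 vs p + q = 14
s + l < p + q (Grashof) with shortest = coupler link → Grashof double-rocker

Grashof double-rocker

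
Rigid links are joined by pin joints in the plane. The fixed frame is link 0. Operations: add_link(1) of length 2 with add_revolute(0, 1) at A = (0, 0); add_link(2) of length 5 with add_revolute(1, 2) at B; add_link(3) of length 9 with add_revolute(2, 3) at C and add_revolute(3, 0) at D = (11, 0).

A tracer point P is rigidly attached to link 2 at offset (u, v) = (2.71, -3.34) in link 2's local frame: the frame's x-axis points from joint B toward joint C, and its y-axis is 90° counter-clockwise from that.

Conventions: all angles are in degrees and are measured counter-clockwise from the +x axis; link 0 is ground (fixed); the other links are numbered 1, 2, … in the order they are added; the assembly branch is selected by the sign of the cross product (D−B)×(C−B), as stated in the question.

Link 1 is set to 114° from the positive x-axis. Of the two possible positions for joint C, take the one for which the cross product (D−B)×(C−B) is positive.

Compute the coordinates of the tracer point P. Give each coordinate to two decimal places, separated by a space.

A=(0,0), D=(11.00,0)
B = A + 2.00·(cos114°, sin114°) = (-0.8135, 1.8271)
|BD| = 11.9539
circle(B,5.00) ∩ circle(D,9.00): a=3.6346, h=3.4336
  candidates: C₊=(3.3033,4.6648) cross=41.045; C₋=(2.2537,-2.1217) cross=-41.045
  branch + wants cross > 0 → take C=(3.3033,4.6648) (cross=41.045)
ex = (C−B)/|BC| = (0.8233,0.5675); ey = (-0.5675,0.8233)
P = B + 2.71·ex + -3.34·ey = (3.3134,0.6151)

3.31 0.62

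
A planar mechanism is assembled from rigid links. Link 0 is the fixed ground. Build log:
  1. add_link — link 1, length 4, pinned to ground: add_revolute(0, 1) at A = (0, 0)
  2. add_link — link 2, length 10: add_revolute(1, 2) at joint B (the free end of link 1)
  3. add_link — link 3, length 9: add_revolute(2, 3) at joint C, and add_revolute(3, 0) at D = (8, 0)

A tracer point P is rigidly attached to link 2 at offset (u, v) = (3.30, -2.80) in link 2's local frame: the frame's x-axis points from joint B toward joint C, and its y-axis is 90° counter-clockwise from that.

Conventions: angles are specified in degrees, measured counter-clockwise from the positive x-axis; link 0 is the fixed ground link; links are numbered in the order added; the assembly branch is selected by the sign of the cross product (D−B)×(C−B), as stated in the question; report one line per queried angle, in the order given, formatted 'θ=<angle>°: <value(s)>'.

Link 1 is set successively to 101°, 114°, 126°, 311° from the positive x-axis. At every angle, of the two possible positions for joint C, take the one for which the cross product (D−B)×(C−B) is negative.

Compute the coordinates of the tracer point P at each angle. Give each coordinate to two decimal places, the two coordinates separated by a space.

A=(0,0), D=(8.00,0)
θ=101°: B = A + 4.00·(cos101°, sin101°) = (-0.7632, 3.9265)
θ=101°: |BD| = 9.6027
θ=101°: circle(B,10.00) ∩ circle(D,9.00): a=5.7907, h=8.1528
θ=101°:   candidates: C₊=(7.8549,8.9988) cross=78.289; C₋=(1.1875,-5.8814) cross=-78.289
θ=101°:   branch - wants cross < 0 → take C=(1.1875,-5.8814) (cross=-78.289)
θ=101°: ex = (C−B)/|BC| = (0.1951,-0.9808); ey = (0.9808,0.1951)
θ=101°: P = B + 3.30·ex + -2.80·ey = (-2.8657,0.1437)
θ=114°: B = A + 4.00·(cos114°, sin114°) = (-1.6269, 3.6542)
θ=114°: |BD| = 10.2971
θ=114°: circle(B,10.00) ∩ circle(D,9.00): a=6.0712, h=7.9461
θ=114°:   candidates: C₊=(6.8689,8.9286) cross=81.822; C₋=(1.2292,-5.9293) cross=-81.822
θ=114°:   branch - wants cross < 0 → take C=(1.2292,-5.9293) (cross=-81.822)
θ=114°: ex = (C−B)/|BC| = (0.2856,-0.9583); ey = (0.9583,0.2856)
θ=114°: P = B + 3.30·ex + -2.80·ey = (-3.3678,-0.3081)
θ=126°: B = A + 4.00·(cos126°, sin126°) = (-2.3511, 3.2361)
θ=126°: |BD| = 10.8452
θ=126°: circle(B,10.00) ∩ circle(D,9.00): a=6.2986, h=7.7671
θ=126°:   candidates: C₊=(5.9781,8.7699) cross=84.236; C₋=(1.3429,-6.0566) cross=-84.236
θ=126°:   branch - wants cross < 0 → take C=(1.3429,-6.0566) (cross=-84.236)
θ=126°: ex = (C−B)/|BC| = (0.3694,-0.9293); ey = (0.9293,0.3694)
θ=126°: P = B + 3.30·ex + -2.80·ey = (-3.7341,-0.8648)
θ=311°: B = A + 4.00·(cos311°, sin311°) = (2.6242, -3.0188)
θ=311°: |BD| = 6.1654
θ=311°: circle(B,10.00) ∩ circle(D,9.00): a=4.6236, h=8.8669
θ=311°:   candidates: C₊=(2.3140,6.9763) cross=54.668; C₋=(10.9973,-8.4863) cross=-54.668
θ=311°:   branch - wants cross < 0 → take C=(10.9973,-8.4863) (cross=-54.668)
θ=311°: ex = (C−B)/|BC| = (0.8373,-0.5467); ey = (0.5467,0.8373)
θ=311°: P = B + 3.30·ex + -2.80·ey = (3.8565,-7.1675)

θ=101°: -2.87 0.14
θ=114°: -3.37 -0.31
θ=126°: -3.73 -0.86
θ=311°: 3.86 -7.17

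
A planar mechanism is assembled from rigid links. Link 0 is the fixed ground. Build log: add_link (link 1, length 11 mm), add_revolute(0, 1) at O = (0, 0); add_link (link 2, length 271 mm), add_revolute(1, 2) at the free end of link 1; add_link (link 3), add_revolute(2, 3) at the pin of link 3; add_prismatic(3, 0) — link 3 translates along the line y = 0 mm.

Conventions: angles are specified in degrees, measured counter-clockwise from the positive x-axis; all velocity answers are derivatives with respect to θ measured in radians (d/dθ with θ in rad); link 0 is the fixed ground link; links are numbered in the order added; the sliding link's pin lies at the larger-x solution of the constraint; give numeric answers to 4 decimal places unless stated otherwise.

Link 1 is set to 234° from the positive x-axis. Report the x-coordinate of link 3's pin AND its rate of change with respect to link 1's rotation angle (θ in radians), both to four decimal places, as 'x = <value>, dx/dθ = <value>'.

geometry: r = 11 mm, L = 271 mm, e = 0 mm
crank pin P = (r cos θ, r sin θ) = (-6.465638, -8.899187)
h = r sin θ − e = -8.899187 − 0 = -8.899187
x = r cos θ + √(L² − h²) = -6.465638 + 270.853843 = 264.388206
dx/dθ = −r sin θ − h·r cos θ/√(L² − h²) (θ in radians; h = -8.899187) = 8.686752

x = 264.3882, dx/dθ = 8.6868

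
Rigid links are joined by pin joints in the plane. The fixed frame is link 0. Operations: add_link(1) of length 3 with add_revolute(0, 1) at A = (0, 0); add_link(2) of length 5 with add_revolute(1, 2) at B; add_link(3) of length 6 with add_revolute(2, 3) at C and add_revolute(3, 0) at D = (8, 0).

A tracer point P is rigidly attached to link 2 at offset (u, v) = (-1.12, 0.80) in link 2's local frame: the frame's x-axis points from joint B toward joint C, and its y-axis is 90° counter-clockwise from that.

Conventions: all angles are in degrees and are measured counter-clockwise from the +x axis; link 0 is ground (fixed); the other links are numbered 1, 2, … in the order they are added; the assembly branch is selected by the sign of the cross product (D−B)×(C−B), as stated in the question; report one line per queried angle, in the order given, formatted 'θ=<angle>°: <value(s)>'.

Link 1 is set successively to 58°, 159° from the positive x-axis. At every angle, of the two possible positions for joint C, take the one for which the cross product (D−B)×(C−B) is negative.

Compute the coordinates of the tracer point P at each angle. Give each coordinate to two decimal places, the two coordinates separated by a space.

A=(0,0), D=(8.00,0)
θ=58°: B = A + 3.00·(cos58°, sin58°) = (1.5898, 2.5441)
θ=58°: |BD| = 6.8967
θ=58°: circle(B,5.00) ∩ circle(D,6.00): a=2.6508, h=4.2395
θ=58°:   candidates: C₊=(5.6176,5.5067) cross=29.238; C₋=(2.4897,-2.3742) cross=-29.238
θ=58°:   branch - wants cross < 0 → take C=(2.4897,-2.3742) (cross=-29.238)
θ=58°: ex = (C−B)/|BC| = (0.1800,-0.9837); ey = (0.9837,0.1800)
θ=58°: P = B + -1.12·ex + 0.80·ey = (2.1751,3.7898)
θ=159°: B = A + 3.00·(cos159°, sin159°) = (-2.8007, 1.0751)
θ=159°: |BD| = 10.8541
θ=159°: circle(B,5.00) ∩ circle(D,6.00): a=4.9203, h=0.8890
θ=159°:   candidates: C₊=(2.1835,1.4723) cross=9.649; C₋=(2.0073,-0.2969) cross=-9.649
θ=159°:   branch - wants cross < 0 → take C=(2.0073,-0.2969) (cross=-9.649)
θ=159°: ex = (C−B)/|BC| = (0.9616,-0.2744); ey = (0.2744,0.9616)
θ=159°: P = B + -1.12·ex + 0.80·ey = (-3.6582,2.1517)

θ=58°: 2.18 3.79
θ=159°: -3.66 2.15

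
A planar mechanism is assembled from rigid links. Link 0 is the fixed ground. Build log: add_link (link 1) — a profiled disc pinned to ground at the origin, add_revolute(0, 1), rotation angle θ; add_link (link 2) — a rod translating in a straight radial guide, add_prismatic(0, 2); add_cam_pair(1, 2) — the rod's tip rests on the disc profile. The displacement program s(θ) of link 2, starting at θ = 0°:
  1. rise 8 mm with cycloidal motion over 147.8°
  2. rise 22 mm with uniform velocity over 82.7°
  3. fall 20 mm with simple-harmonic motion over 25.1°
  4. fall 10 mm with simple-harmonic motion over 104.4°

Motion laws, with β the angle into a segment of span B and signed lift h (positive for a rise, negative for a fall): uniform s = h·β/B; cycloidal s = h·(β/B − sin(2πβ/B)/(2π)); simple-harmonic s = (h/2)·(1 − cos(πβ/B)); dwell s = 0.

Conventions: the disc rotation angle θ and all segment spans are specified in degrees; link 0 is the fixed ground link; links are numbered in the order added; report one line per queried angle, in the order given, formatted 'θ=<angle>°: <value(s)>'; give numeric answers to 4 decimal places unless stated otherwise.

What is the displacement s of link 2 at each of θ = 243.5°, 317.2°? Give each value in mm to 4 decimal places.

seg 1 [0°–147.8°] cycloidal, h=8: full span → s += 8 → s = 8.0000
seg 2 [147.8°–230.5°] uniform, h=22: full span → s += 22 → s = 30.0000
seg 3 [230.5°–255.6°] simple-harmonic, h=-20: θ=243.5° here. β=13, B=25.1. -20/2·(1 − cos(π·0.5179)) = -10.5629 → s = 19.4371
seg 3 [230.5°–255.6°] simple-harmonic, h=-20: full span → s += -20 → s = 10.0000
seg 4 [255.6°–360°] simple-harmonic, h=-10: θ=317.2° here. β=61.6, B=104.4. -10/2·(1 − cos(π·0.5900)) = -6.3955 → s = 3.6045

θ=243.5°: 19.4371
θ=317.2°: 3.6045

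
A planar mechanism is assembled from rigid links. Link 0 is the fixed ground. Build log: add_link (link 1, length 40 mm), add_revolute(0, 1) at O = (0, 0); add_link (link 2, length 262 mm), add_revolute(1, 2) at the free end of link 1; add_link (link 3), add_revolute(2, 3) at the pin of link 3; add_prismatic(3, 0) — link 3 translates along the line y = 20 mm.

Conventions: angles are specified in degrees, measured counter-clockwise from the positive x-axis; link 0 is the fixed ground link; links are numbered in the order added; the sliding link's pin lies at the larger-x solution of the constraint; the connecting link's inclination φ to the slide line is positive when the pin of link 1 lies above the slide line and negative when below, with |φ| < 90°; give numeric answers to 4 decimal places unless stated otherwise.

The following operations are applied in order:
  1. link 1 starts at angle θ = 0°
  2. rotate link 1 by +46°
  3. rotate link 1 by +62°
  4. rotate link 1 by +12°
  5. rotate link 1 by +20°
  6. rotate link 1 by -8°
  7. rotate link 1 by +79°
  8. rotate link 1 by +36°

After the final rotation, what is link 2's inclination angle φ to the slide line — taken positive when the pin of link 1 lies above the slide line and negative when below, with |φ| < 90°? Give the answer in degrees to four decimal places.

geometry: r = 40 mm, L = 262 mm, e = 20 mm; θ starts at 0°
rotate link 1 by +46°: θ ← 0° +46° = 46°
rotate link 1 by +62°: θ ← 46° +62° = 108°
rotate link 1 by +12°: θ ← 108° +12° = 120°
rotate link 1 by +20°: θ ← 120° +20° = 140°
rotate link 1 by -8°: θ ← 140° -8° = 132°
rotate link 1 by +79°: θ ← 132° +79° = 211°
rotate link 1 by +36°: θ ← 211° +36° = 247°
h = r sin θ − e = -36.820194 − 20 = -56.820194
sin φ = h / L = -56.820194 / 262 = -0.21687097
φ = arcsin(-0.21687097) = -12.525316°

-12.5253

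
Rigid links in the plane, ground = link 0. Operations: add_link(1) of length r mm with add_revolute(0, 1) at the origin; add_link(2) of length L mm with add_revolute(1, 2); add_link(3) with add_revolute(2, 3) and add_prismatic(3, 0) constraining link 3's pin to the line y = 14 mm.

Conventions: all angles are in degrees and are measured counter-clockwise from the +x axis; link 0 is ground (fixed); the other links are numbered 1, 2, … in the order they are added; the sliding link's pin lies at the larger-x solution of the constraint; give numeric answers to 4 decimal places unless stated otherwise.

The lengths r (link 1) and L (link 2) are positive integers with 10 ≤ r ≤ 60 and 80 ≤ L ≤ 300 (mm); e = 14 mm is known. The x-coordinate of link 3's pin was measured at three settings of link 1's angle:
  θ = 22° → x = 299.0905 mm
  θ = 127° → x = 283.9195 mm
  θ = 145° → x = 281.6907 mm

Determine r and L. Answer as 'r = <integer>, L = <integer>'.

constraint per measurement: (x − r cos θ)² + (r sin θ − e)² = L²
subtracting the θ₁ and θ₂ equations cancels the r² and L² terms:
r = (x₁² − x₂²) / (2[(x₁cos θ₁ + e sin θ₁) − (x₂cos θ₂ + e sin θ₂)]) = 10.0000 → r = 10
L² = (x₁ − r cos θ₁)² + (r sin θ₁ − e)² = 84099.9997 → L = 290.0000 → L = 290
check at θ₃=145°: x = 281.6907 (printed 281.6907) ✓

r = 10, L = 290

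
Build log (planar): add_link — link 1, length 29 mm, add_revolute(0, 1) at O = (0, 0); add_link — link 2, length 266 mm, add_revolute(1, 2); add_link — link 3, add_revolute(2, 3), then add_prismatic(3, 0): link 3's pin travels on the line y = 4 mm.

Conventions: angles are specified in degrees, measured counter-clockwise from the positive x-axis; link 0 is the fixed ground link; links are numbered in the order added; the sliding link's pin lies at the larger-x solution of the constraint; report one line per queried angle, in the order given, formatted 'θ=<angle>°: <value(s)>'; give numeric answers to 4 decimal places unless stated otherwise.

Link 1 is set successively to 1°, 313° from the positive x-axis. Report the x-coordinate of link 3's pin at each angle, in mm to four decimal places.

geometry: r = 29 mm, L = 266 mm, e = 4 mm
θ=1°: crank pin P = (r cos θ, r sin θ) = (28.995583, 0.506120)
θ=1°: h = r sin θ − e = 0.506120 − 4 = -3.493880
θ=1°: x = r cos θ + √(L² − h²) = 28.995583 + 265.977053 = 294.972636
θ=313°: crank pin P = (r cos θ, r sin θ) = (19.777952, -21.209257)
θ=313°: h = r sin θ − e = -21.209257 − 4 = -25.209257
θ=313°: x = r cos θ + √(L² − h²) = 19.777952 + 264.802744 = 284.580697

θ=1°: 294.9726
θ=313°: 284.5807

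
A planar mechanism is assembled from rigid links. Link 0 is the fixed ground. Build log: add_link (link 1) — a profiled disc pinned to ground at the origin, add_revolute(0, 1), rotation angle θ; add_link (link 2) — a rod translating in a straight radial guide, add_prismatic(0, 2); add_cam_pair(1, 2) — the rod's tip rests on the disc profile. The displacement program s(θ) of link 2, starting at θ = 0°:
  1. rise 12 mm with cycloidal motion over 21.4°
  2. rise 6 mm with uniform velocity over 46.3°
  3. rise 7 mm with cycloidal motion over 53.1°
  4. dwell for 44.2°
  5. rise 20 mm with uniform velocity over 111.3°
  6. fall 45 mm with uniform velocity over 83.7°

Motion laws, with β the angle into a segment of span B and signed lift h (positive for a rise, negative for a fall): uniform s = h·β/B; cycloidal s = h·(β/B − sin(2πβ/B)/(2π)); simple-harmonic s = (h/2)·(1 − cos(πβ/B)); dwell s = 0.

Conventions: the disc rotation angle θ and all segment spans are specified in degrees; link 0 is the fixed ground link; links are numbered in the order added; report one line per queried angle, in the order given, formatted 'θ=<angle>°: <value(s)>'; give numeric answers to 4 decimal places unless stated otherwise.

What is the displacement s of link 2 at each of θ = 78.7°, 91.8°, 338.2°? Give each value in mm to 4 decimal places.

seg 1 [0°–21.4°] cycloidal, h=12: full span → s += 12 → s = 12.0000
seg 2 [21.4°–67.7°] uniform, h=6: full span → s += 6 → s = 18.0000
seg 3 [67.7°–120.8°] cycloidal, h=7: θ=78.7° here. β=11, B=53.1. 7·(0.2072 − sin(2π·0.2072)/(2π)) = 0.3761 → s = 18.3761
seg 3 [67.7°–120.8°] cycloidal, h=7: θ=91.8° here. β=24.1, B=53.1. 7·(0.4539 − sin(2π·0.4539)/(2π)) = 2.8586 → s = 20.8586
seg 3 [67.7°–120.8°] cycloidal, h=7: full span → s += 7 → s = 25.0000
seg 4 [120.8°–165°] dwell: s stays 25.0000
seg 5 [165°–276.3°] uniform, h=20: full span → s += 20 → s = 45.0000
seg 6 [276.3°–360°] uniform, h=-45: θ=338.2° here. β=61.9, B=83.7. -45·61.9/83.7 = -33.2796 → s = 11.7204

θ=78.7°: 18.3761
θ=91.8°: 20.8586
θ=338.2°: 11.7204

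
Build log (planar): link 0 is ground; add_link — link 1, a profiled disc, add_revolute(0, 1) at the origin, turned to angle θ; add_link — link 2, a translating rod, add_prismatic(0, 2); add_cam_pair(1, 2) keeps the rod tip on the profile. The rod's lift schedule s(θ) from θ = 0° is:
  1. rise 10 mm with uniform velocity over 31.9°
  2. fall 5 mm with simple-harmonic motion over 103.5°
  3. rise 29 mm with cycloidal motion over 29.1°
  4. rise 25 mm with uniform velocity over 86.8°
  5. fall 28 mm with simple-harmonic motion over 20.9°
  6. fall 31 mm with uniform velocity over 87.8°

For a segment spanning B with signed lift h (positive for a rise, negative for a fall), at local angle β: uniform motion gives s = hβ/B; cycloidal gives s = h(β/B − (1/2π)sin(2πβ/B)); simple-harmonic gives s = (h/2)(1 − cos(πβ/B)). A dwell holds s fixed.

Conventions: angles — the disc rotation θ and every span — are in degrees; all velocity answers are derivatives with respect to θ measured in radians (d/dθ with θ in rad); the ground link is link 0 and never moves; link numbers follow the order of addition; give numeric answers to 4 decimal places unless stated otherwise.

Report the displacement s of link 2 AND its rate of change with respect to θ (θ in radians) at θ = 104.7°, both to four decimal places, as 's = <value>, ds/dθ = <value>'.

seg 1 [0°–31.9°] uniform, h=10: full span → s += 10 → s = 10.0000
seg 2 [31.9°–135.4°] simple-harmonic, h=-5: θ=104.7° here. β=72.8, B=103.5. -5/2·(1 − cos(π·0.7034)) = -3.9909 → s = 6.0091
velocity in seg [31.9°–135.4°] (simple-harmonic), θ in radians: β = 72.8° = 1.2706 rad, B = 103.5° = 1.8064 rad; ds/dθ = (πh/(2B)) sin(πβ/B) = (π·(-5)/(2·1.8064)) sin(π·0.7034) = -3.490117 mm/rad

s = 6.0091, ds/dθ = -3.4901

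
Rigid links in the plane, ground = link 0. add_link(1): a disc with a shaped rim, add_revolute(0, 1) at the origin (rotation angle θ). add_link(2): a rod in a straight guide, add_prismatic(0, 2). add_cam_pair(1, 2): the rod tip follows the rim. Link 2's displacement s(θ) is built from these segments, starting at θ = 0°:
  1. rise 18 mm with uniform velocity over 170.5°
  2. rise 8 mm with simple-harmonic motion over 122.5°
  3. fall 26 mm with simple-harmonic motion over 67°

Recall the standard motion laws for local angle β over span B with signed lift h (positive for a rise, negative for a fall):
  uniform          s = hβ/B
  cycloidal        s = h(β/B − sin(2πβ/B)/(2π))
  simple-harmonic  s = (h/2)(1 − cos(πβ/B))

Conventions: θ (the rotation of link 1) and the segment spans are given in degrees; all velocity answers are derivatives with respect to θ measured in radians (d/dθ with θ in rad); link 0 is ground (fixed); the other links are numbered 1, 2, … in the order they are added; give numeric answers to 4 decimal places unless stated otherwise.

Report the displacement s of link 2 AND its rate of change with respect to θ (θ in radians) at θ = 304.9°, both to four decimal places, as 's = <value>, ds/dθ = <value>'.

segment 1 (0° to 170.5°, uniform, h = 18) is passed completely: s = 0.0000 + (18) = 18.0000
segment 2 (170.5° to 293°, simple-harmonic, h = 8) is passed completely: s = 18.0000 + (8) = 26.0000
θ = 304.9° falls in segment 3 (293° to 360°, simple-harmonic, h = -26): β = 304.9 − 293 = 11.9°, B = 67°; Δs = -26/2·(1 − cos(π·0.1776)) = -1.9718; s = 26.0000 − 1.9718 = 24.0282
velocity in seg [293°–360°] (simple-harmonic), θ in radians: β = 11.9° = 0.2077 rad, B = 67° = 1.1694 rad; ds/dθ = (πh/(2B)) sin(πβ/B) = (π·(-26)/(2·1.1694)) sin(π·0.1776) = -18.492195 mm/rad

s = 24.0282, ds/dθ = -18.4922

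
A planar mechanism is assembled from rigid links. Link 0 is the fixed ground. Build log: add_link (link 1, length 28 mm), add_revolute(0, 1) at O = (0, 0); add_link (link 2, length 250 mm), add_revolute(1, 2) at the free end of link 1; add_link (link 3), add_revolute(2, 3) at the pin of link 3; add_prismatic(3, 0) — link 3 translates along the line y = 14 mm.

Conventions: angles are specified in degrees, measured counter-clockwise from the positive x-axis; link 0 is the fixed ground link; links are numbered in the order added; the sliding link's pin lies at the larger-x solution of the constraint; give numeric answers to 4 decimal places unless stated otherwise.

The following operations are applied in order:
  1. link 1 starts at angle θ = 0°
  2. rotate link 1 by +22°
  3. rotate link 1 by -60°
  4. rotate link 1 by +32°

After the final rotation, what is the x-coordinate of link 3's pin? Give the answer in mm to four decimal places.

geometry: r = 28 mm, L = 250 mm, e = 14 mm; θ starts at 0°
rotate link 1 by +22°: θ ← 0° +22° = 22°
rotate link 1 by -60°: θ ← 22° -60° = -38°
rotate link 1 by +32°: θ ← -38° +32° = -6°
crank pin P = (r cos θ, r sin θ) = (27.846613, -2.926797)
h = r sin θ − e = -2.926797 − 14 = -16.926797
x = r cos θ + √(L² − h²) = 27.846613 + 249.426309 = 277.272922

277.2729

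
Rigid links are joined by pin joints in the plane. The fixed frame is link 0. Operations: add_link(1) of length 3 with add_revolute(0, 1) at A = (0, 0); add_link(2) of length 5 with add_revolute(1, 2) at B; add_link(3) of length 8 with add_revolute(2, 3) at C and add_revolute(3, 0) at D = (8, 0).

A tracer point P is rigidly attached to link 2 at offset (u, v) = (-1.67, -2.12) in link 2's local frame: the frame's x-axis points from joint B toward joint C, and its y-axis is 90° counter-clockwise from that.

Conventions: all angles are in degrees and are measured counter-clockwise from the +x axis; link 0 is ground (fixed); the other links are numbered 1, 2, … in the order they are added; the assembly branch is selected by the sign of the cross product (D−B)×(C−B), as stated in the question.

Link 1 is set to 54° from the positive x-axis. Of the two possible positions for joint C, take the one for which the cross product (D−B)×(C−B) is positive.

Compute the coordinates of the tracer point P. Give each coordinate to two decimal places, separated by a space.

A=(0,0), D=(8.00,0)
B = A + 3.00·(cos54°, sin54°) = (1.7634, 2.4271)
|BD| = 6.6923
circle(B,5.00) ∩ circle(D,8.00): a=0.4323, h=4.9813
  candidates: C₊=(3.9728,6.9124) cross=33.336; C₋=(0.3597,-2.3719) cross=-33.336
  branch + wants cross > 0 → take C=(3.9728,6.9124) (cross=33.336)
ex = (C−B)/|BC| = (0.4419,0.8971); ey = (-0.8971,0.4419)
P = B + -1.67·ex + -2.12·ey = (2.9272,-0.0079)

2.93 -0.01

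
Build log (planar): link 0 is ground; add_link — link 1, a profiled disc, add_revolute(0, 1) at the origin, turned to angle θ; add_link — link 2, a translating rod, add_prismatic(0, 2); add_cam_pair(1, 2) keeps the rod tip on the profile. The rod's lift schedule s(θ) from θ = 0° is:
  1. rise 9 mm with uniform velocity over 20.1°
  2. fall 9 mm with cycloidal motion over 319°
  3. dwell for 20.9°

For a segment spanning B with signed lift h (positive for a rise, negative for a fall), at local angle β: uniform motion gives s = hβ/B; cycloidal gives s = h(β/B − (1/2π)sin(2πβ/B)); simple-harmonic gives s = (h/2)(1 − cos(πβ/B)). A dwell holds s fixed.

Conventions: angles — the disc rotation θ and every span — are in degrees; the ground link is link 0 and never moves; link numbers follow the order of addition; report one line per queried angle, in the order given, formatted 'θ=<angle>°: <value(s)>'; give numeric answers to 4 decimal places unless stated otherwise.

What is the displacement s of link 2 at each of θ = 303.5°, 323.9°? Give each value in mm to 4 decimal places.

seg 1 [0°–20.1°] uniform, h=9: full span → s += 9 → s = 9.0000
seg 2 [20.1°–339.1°] cycloidal, h=-9: θ=303.5° here. β=283.4, B=319. -9·(0.8884 − sin(2π·0.8884)/(2π)) = -8.9197 → s = 0.0803
seg 2 [20.1°–339.1°] cycloidal, h=-9: θ=323.9° here. β=303.8, B=319. -9·(0.9524 − sin(2π·0.9524)/(2π)) = -8.9936 → s = 0.0064

θ=303.5°: 0.0803
θ=323.9°: 0.0064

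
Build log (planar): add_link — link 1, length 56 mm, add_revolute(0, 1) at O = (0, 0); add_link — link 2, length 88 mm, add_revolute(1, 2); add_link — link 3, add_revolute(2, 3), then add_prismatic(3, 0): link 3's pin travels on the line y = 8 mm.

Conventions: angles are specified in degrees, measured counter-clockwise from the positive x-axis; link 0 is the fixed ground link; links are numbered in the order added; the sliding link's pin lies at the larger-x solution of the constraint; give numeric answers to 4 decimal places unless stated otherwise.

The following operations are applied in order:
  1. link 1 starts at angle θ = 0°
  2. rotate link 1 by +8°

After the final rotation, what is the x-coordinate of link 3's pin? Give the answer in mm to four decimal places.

geometry: r = 56 mm, L = 88 mm, e = 8 mm; θ starts at 0°
rotate link 1 by +8°: θ ← 0° +8° = 8°
crank pin P = (r cos θ, r sin θ) = (55.455012, 7.793694)
h = r sin θ − e = 7.793694 − 8 = -0.206306
x = r cos θ + √(L² − h²) = 55.455012 + 87.999758 = 143.454770

143.4548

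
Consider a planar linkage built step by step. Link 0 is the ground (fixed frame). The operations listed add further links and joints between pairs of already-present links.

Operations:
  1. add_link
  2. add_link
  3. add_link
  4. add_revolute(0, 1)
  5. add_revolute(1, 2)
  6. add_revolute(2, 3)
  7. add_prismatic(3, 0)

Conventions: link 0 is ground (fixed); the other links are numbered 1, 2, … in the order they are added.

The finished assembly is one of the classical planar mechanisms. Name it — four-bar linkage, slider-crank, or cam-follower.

links: 4 (incl. ground); joints: 3 revolute, 1 prismatic, 0 higher (cam) pair, forming one closed loop
4 links, 3 revolutes + 1 prismatic in one loop → slider-crank

slider-crank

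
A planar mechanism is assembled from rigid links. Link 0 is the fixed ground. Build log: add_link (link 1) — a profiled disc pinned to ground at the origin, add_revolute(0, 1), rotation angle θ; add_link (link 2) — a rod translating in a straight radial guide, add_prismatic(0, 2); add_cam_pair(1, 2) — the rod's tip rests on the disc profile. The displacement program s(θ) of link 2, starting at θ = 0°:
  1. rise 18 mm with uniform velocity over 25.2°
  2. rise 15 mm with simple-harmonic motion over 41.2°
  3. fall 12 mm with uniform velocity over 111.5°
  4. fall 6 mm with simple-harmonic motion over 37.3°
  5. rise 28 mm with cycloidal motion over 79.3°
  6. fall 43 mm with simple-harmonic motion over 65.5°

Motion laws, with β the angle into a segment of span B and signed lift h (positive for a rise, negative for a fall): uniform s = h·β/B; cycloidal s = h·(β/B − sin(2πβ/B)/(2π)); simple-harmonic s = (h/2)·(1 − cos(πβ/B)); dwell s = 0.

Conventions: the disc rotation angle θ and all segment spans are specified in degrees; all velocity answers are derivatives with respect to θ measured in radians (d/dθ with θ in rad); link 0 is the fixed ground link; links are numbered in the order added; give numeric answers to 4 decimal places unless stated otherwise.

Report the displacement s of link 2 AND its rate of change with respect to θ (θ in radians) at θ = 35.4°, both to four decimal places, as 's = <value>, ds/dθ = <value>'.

seg 1 [0°–25.2°] uniform, h=18: full span → s += 18 → s = 18.0000
seg 2 [25.2°–66.4°] simple-harmonic, h=15: θ=35.4° here. β=10.2, B=41.2. 15/2·(1 − cos(π·0.2476)) = 2.1564 → s = 20.1564
velocity in seg [25.2°–66.4°] (simple-harmonic), θ in radians: β = 10.2° = 0.1780 rad, B = 41.2° = 0.7191 rad; ds/dθ = (πh/(2B)) sin(πβ/B) = (π·15/(2·0.7191)) sin(π·0.2476) = 22.992415 mm/rad

s = 20.1564, ds/dθ = 22.9924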